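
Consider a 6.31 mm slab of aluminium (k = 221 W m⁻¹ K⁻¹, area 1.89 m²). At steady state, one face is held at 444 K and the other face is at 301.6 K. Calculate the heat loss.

Q = 9430 kW

Q = kA·ΔT/L = 221 × 1.89 × |444 K − 301.6 K| / 0.00631 = 9.43×10^6 W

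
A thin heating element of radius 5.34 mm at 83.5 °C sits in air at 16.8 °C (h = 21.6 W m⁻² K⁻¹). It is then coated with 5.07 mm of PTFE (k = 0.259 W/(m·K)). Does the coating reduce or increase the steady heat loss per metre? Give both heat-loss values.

Critical radius for a cylinder: r_cr = k/h = 0.0120 m = 1.20 cm.
Outer radius after coating: r₂ = 0.00534 + 0.00507 = 0.01041 m.
Since r₁ < r_cr and r₂ ≤ r_cr, the coating moves toward the maximum at r_cr — heat loss rises.
Bare: R = 1/(2πr₁h) = 1.380 m·K/W; Q = 66.7/1.380 = 48.3 W/m.
Coated: R = R_cond + R_conv = 1.118 m·K/W; Q = 66.7/1.118 = 59.7 W/m.

increases: 48.3 → 59.7 W/m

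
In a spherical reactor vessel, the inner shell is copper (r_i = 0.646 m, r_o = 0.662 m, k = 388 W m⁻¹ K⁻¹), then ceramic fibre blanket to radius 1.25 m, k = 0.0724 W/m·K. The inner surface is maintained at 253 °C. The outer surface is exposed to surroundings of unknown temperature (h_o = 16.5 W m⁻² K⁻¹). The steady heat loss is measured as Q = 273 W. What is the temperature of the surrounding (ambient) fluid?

T_out = 38.9 °C

Sum the resistances:
  R_copper = (1/0.646 − 1/0.662)/(4πk) = 0.03741/(4π·388) = 7.673×10^-6 K/W
  R_ceramic fibre blanket = (1/0.662 − 1/1.25)/(4πk) = 0.7106/(4π·0.0724) = 0.7810 K/W
  R_conv,out = 1/(4πr²h) = 1/(4π·1.25²·16.5) = 0.003087 K/W
ΣR = 0.7841 K/W
ΔT = Q·ΣR = 273 × 0.7841 = 214.1 K
Heat flows outward, so T_out = T_in − ΔT = 253 − 214.1 = 38.9 °C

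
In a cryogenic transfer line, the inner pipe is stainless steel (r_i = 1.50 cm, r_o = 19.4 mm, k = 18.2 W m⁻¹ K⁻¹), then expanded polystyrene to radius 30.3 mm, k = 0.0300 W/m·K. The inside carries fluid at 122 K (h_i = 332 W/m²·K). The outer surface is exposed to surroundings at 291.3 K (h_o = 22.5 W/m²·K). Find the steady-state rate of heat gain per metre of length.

Q' = 64.3 W/m

Series thermal resistances, inner to outer:
  R'_conv,in = 1/(2πr h) = 1/(2π·0.0150·332) = 0.03196 m·K/W
  R'_stainless steel = ln(0.0194/0.0150)/(2πk) = 0.2572/(2π·18.2) = 0.002249 m·K/W
  R'_expanded polystyrene = ln(0.0303/0.0194)/(2πk) = 0.4459/(2π·0.0300) = 2.365 m·K/W
  R'_conv,out = 1/(2πr h) = 1/(2π·0.0303·22.5) = 0.2335 m·K/W
ΣR = 0.03196 + 0.002249 + 2.365 + 0.2335 = 2.633 m·K/W
Q' = ΔT/ΣR = (122 K − 291.3 K)/2.633 = -64.3 W/m
(Negative Q' ⇒ heat flows inward; heat gain = 64.3 W/m.)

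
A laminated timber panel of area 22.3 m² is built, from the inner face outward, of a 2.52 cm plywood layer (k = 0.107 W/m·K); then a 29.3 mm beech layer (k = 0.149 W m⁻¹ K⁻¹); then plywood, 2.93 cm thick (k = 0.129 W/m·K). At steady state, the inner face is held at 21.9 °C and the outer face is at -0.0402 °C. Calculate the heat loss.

Treat each layer as a resistance in series:
  R_plywood = L/(kA) = 0.0252/(0.107·22.3) = 0.01056 K/W
  R_beech = L/(kA) = 0.0293/(0.149·22.3) = 0.008818 K/W
  R_plywood = L/(kA) = 0.0293/(0.129·22.3) = 0.01019 K/W
ΣR = 0.01056 + 0.008818 + 0.01019 = 0.02957 K/W
Q = ΔT/ΣR = (21.9 °C − -0.0402 °C)/0.02957 = 742 W

Q = 742 W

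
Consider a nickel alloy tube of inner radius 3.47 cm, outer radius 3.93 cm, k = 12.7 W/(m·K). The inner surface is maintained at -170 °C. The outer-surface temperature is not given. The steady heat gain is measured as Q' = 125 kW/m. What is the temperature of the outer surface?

T_out = 25.0 °C

Sum the resistances:
  R'_nickel alloy = ln(0.0393/0.0347)/(2πk) = 0.1245/(2π·12.7) = 0.001560 m·K/W
ΣR = 0.001560 m·K/W
ΔT = Q'·ΣR = 1.25×10^5 × 0.001560 = 195.0 K
Heat flows inward, so T_out = T_in + ΔT = -170 + 195.0 = 25.0 °C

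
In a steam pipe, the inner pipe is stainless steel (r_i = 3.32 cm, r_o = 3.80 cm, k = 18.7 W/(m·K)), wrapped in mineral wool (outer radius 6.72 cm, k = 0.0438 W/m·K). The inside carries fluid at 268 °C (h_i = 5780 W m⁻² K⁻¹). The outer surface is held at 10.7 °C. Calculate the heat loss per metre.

Treat each layer as a resistance in series:
  R'_conv,in = 1/(2πr h) = 1/(2π·0.0332·5780) = 8.294×10^-4 m·K/W
  R'_stainless steel = ln(0.0380/0.0332)/(2πk) = 0.1350/(2π·18.7) = 0.001149 m·K/W
  R'_mineral wool = ln(0.0672/0.0380)/(2πk) = 0.5701/(2π·0.0438) = 2.072 m·K/W
ΣR = 8.294×10^-4 + 0.001149 + 2.072 = 2.074 m·K/W
Q' = ΔT/ΣR = (268 °C − 10.7 °C)/2.074 = 124 W/m

Q' = 124 W/m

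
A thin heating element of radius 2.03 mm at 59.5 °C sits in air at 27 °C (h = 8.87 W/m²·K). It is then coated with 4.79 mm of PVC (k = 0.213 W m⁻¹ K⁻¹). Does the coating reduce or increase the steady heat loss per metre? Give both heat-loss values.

Critical radius for a cylinder: r_cr = k/h = 0.0240 m = 2.40 cm.
Outer radius after coating: r₂ = 0.00203 + 0.00479 = 0.00682 m.
Since r₁ < r_cr and r₂ ≤ r_cr, the coating moves toward the maximum at r_cr — heat loss rises.
Bare: R = 1/(2πr₁h) = 8.839 m·K/W; Q = 32.5/8.839 = 3.68 W/m.
Coated: R = R_cond + R_conv = 3.536 m·K/W; Q = 32.5/3.536 = 9.19 W/m.

increases: 3.68 → 9.19 W/m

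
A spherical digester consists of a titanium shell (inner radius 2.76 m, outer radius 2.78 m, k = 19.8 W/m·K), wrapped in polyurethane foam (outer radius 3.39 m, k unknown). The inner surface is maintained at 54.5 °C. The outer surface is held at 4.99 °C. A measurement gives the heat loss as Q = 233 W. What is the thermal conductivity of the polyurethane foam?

ΣR = ΔT/Q = |54.5 − 4.99|/233 = 0.2125 K/W
Known resistances:
  R_titanium = (1/2.76 − 1/2.78)/(4πk) = 0.002607/(4π·19.8) = 1.048×10^-5 K/W
R_polyurethane foam = ΣR − ΣR_known = 0.2125 − 1.048×10^-5 = 0.2125 K/W
(1/r₁−1/r₂)/(4πk) = 0.2125 ⇒ k = 0.06473/(4π·0.2125) = 0.0242 W/m·K

k = 0.0242 W/m·K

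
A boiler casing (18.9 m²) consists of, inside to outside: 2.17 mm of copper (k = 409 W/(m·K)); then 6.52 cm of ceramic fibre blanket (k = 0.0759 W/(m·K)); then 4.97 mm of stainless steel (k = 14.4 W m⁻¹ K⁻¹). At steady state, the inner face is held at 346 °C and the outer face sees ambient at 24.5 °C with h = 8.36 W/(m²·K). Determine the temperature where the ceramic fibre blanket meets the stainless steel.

T = 63.9 °C

Series thermal resistances, inner to outer:
  R_copper = L/(kA) = 0.00217/(409·18.9) = 2.807×10^-7 K/W
  R_ceramic fibre blanket = L/(kA) = 0.0652/(0.0759·18.9) = 0.04545 K/W
  R_stainless steel = L/(kA) = 0.00497/(14.4·18.9) = 1.826×10^-5 K/W
  R_conv,out = 1/(hA) = 1/(8.36·18.9) = 0.006329 K/W
ΣR = 2.807×10^-7 + 0.04545 + 1.826×10^-5 + 0.006329 = 0.05180 K/W
Q = ΔT/ΣR = (346 °C − 24.5 °C)/0.05180 = 6207 W
From the inner boundary to the ceramic fibre blanket/stainless steel interface, ΣR_partial = 0.04545 K/W.
T_interface = T_in − Q·ΣR_partial = 346 °C − (6207)(0.04545) = 63.9 °C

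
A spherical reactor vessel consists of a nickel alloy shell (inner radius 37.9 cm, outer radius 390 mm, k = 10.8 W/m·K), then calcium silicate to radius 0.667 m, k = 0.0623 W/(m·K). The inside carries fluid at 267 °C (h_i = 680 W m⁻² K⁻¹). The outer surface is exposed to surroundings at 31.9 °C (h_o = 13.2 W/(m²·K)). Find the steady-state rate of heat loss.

Q = 171 W

Series thermal resistances, inner to outer:
  R_conv,in = 1/(4πr²h) = 1/(4π·0.379²·680) = 8.147×10^-4 K/W
  R_nickel alloy = (1/0.379 − 1/0.390)/(4πk) = 0.07442/(4π·10.8) = 5.483×10^-4 K/W
  R_calcium silicate = (1/0.390 − 1/0.667)/(4πk) = 1.065/(4π·0.0623) = 1.360 K/W
  R_conv,out = 1/(4πr²h) = 1/(4π·0.667²·13.2) = 0.01355 K/W
ΣR = 8.147×10^-4 + 5.483×10^-4 + 1.360 + 0.01355 = 1.375 K/W
Q = ΔT/ΣR = (267 °C − 31.9 °C)/1.375 = 171 W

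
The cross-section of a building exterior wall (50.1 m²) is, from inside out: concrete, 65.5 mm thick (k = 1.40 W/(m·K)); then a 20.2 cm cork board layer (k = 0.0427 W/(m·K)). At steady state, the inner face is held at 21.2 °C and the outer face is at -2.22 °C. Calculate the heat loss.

Treat each layer as a resistance in series:
  R_concrete = L/(kA) = 0.0655/(1.40·50.1) = 9.338×10^-4 K/W
  R_cork board = L/(kA) = 0.202/(0.0427·50.1) = 0.09442 K/W
ΣR = 9.338×10^-4 + 0.09442 = 0.09535 K/W
Q = ΔT/ΣR = (21.2 °C − -2.22 °C)/0.09535 = 246 W

Q = 246 W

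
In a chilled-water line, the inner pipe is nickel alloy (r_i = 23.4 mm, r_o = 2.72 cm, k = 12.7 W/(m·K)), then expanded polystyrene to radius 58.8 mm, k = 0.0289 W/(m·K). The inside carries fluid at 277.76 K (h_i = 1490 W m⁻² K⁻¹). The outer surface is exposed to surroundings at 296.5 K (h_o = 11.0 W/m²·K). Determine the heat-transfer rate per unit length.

Q' = 4.17 W/m

Treat each layer as a resistance in series:
  R'_conv,in = 1/(2πr h) = 1/(2π·0.0234·1490) = 0.004565 m·K/W
  R'_nickel alloy = ln(0.0272/0.0234)/(2πk) = 0.1505/(2π·12.7) = 0.001886 m·K/W
  R'_expanded polystyrene = ln(0.0588/0.0272)/(2πk) = 0.7709/(2π·0.0289) = 4.246 m·K/W
  R'_conv,out = 1/(2πr h) = 1/(2π·0.0588·11.0) = 0.2461 m·K/W
ΣR = 0.004565 + 0.001886 + 4.246 + 0.2461 = 4.499 m·K/W
Q' = ΔT/ΣR = (277.76 K − 296.5 K)/4.499 = -4.17 W/m
(Negative Q' ⇒ heat flows inward; heat gain = 4.17 W/m.)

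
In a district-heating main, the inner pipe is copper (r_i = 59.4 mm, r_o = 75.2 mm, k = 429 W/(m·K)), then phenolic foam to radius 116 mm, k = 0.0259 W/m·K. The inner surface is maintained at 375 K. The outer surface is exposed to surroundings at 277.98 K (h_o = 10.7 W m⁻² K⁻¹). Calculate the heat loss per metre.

Q' = 34.8 W/m

Resistance network (inner→outer):
  R'_copper = ln(0.0752/0.0594)/(2πk) = 0.2359/(2π·429) = 8.750×10^-5 m·K/W
  R'_phenolic foam = ln(0.116/0.0752)/(2πk) = 0.4334/(2π·0.0259) = 2.663 m·K/W
  R'_conv,out = 1/(2πr h) = 1/(2π·0.116·10.7) = 0.1282 m·K/W
ΣR = 8.750×10^-5 + 2.663 + 0.1282 = 2.791 m·K/W
Q' = ΔT/ΣR = (375 K − 277.98 K)/2.791 = 34.8 W/m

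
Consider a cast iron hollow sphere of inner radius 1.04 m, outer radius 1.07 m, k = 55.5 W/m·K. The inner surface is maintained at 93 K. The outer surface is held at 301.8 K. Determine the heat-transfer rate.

Q = 5400 kW

Q = 4πk·ΔT/(1/r₁ − 1/r₂) = 4π × 55.5 × 208.8 / (1/1.04 − 1/1.07) = 5.40×10^6 W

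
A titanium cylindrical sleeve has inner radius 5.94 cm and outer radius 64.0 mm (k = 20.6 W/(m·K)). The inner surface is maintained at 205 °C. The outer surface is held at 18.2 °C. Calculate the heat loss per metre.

Q' = 2πk·ΔT/ln(r₂/r₁) = 2π × 20.6 × 186.8 / ln(0.0640/0.0594) = 3.24×10^5 W/m

Q' = 324 kW/m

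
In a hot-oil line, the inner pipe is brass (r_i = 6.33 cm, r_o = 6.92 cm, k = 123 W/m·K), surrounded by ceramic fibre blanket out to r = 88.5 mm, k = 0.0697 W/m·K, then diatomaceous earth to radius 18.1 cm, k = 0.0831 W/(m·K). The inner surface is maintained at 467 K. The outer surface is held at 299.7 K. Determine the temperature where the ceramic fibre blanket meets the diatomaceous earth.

T = 418 K

Series thermal resistances, inner to outer:
  R'_brass = ln(0.0692/0.0633)/(2πk) = 0.08912/(2π·123) = 1.153×10^-4 m·K/W
  R'_ceramic fibre blanket = ln(0.0885/0.0692)/(2πk) = 0.2460/(2π·0.0697) = 0.5617 m·K/W
  R'_diatomaceous earth = ln(0.181/0.0885)/(2πk) = 0.7155/(2π·0.0831) = 1.370 m·K/W
ΣR = 1.153×10^-4 + 0.5617 + 1.370 = 1.932 m·K/W
Q' = ΔT/ΣR = (467 K − 299.7 K)/1.932 = 86.59 W/m
From the inner boundary to the ceramic fibre blanket/diatomaceous earth interface, ΣR_partial = 0.5618 m·K/W.
T_interface = T_in − Q'·ΣR_partial = 467 K − (86.59)(0.5618) = 418 K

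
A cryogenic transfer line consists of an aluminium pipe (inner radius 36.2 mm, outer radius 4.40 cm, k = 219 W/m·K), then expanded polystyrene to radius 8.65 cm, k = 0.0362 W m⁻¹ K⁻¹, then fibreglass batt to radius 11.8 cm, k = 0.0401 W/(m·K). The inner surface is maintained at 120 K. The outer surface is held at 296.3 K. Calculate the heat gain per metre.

Series thermal resistances, inner to outer:
  R'_aluminium = ln(0.0440/0.0362)/(2πk) = 0.1951/(2π·219) = 1.418×10^-4 m·K/W
  R'_expanded polystyrene = ln(0.0865/0.0440)/(2πk) = 0.6760/(2π·0.0362) = 2.972 m·K/W
  R'_fibreglass batt = ln(0.118/0.0865)/(2πk) = 0.3105/(2π·0.0401) = 1.233 m·K/W
ΣR = 1.418×10^-4 + 2.972 + 1.233 = 4.205 m·K/W
Q' = ΔT/ΣR = (120 K − 296.3 K)/4.205 = -41.9 W/m
(Negative Q' ⇒ heat flows inward; heat gain = 41.9 W/m.)

Q' = 41.9 W/m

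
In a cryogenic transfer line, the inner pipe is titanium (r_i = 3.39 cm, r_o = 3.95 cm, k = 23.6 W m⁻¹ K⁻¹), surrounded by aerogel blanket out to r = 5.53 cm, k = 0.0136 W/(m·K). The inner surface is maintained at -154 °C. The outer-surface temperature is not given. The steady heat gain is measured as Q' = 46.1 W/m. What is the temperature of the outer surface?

Sum the resistances:
  R'_titanium = ln(0.0395/0.0339)/(2πk) = 0.1529/(2π·23.6) = 0.001031 m·K/W
  R'_aerogel blanket = ln(0.0553/0.0395)/(2πk) = 0.3365/(2π·0.0136) = 3.938 m·K/W
ΣR = 3.939 m·K/W
ΔT = Q'·ΣR = 46.1 × 3.939 = 181.6 K
Heat flows inward, so T_out = T_in + ΔT = -154 + 181.6 = 27.6 °C

T_out = 27.6 °C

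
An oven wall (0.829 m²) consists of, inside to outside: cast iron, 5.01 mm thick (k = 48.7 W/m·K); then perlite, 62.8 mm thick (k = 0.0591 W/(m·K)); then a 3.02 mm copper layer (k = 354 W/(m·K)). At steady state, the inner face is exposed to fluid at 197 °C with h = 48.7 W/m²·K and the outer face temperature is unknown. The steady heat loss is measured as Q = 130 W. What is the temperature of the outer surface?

T_out = 27.1 °C

Series resistances:
  R_conv,in = 1/(hA) = 1/(48.7·0.829) = 0.02477 K/W
  R_cast iron = L/(kA) = 0.00501/(48.7·0.829) = 1.241×10^-4 K/W
  R_perlite = L/(kA) = 0.0628/(0.0591·0.829) = 1.282 K/W
  R_copper = L/(kA) = 0.00302/(354·0.829) = 1.029×10^-5 K/W
ΣR = 1.307 K/W
ΔT = Q·ΣR = 130 × 1.307 = 169.9 K
Heat flows outward, so T_out = T_in − ΔT = 197 − 169.9 = 27.1 °C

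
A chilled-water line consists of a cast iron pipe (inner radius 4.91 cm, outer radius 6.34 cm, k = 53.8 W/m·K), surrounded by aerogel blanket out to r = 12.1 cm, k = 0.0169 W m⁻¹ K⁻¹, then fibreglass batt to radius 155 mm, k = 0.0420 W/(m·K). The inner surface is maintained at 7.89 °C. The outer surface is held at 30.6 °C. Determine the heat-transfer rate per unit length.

Q' = 3.23 W/m

Resistance network (inner→outer):
  R'_cast iron = ln(0.0634/0.0491)/(2πk) = 0.2556/(2π·53.8) = 7.561×10^-4 m·K/W
  R'_aerogel blanket = ln(0.121/0.0634)/(2πk) = 0.6463/(2π·0.0169) = 6.087 m·K/W
  R'_fibreglass batt = ln(0.155/0.121)/(2πk) = 0.2476/(2π·0.0420) = 0.9384 m·K/W
ΣR = 7.561×10^-4 + 6.087 + 0.9384 = 7.026 m·K/W
Q' = ΔT/ΣR = (7.89 °C − 30.6 °C)/7.026 = -3.23 W/m
(Negative Q' ⇒ heat flows inward; heat gain = 3.23 W/m.)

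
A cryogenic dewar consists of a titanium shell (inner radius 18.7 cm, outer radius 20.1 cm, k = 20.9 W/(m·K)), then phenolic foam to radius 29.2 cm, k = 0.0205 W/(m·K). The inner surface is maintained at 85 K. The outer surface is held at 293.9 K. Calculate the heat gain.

Q = 34.7 W

Series thermal resistances, inner to outer:
  R_titanium = (1/0.187 − 1/0.201)/(4πk) = 0.3725/(4π·20.9) = 0.001418 K/W
  R_phenolic foam = (1/0.201 − 1/0.292)/(4πk) = 1.550/(4π·0.0205) = 6.019 K/W
ΣR = 0.001418 + 6.019 = 6.020 K/W
Q = ΔT/ΣR = (85 K − 293.9 K)/6.020 = -34.7 W
(Negative Q ⇒ heat flows inward; heat gain = 34.7 W.)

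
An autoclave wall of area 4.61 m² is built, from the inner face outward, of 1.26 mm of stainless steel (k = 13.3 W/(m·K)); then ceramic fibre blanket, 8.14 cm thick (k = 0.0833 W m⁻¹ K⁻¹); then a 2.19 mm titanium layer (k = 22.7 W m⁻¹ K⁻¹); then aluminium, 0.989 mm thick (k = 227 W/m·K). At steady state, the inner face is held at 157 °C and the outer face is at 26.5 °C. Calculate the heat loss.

Q = 616 W

Series thermal resistances, inner to outer:
  R_stainless steel = L/(kA) = 0.00126/(13.3·4.61) = 2.055×10^-5 K/W
  R_ceramic fibre blanket = L/(kA) = 0.0814/(0.0833·4.61) = 0.2120 K/W
  R_titanium = L/(kA) = 0.00219/(22.7·4.61) = 2.093×10^-5 K/W
  R_aluminium = L/(kA) = 9.89×10^-4/(227·4.61) = 9.451×10^-7 K/W
ΣR = 2.055×10^-5 + 0.2120 + 2.093×10^-5 + 9.451×10^-7 = 0.2120 K/W
Q = ΔT/ΣR = (157 °C − 26.5 °C)/0.2120 = 616 W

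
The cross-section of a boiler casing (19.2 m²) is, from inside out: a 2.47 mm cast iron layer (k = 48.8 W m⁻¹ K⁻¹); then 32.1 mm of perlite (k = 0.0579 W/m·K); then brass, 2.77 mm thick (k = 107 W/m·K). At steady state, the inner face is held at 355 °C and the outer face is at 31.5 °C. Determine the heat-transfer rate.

Series thermal resistances, inner to outer:
  R_cast iron = L/(kA) = 0.00247/(48.8·19.2) = 2.636×10^-6 K/W
  R_perlite = L/(kA) = 0.0321/(0.0579·19.2) = 0.02888 K/W
  R_brass = L/(kA) = 0.00277/(107·19.2) = 1.348×10^-6 K/W
ΣR = 2.636×10^-6 + 0.02888 + 1.348×10^-6 = 0.02888 K/W
Q = ΔT/ΣR = (355 °C − 31.5 °C)/0.02888 = 11200 W

Q = 11.2 kW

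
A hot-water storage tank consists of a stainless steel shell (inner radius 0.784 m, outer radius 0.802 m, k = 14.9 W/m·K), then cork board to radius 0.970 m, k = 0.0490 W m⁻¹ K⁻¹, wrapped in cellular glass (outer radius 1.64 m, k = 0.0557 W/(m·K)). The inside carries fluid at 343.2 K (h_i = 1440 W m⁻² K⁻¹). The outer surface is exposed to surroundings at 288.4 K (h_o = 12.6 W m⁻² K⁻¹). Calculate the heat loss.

Q = 57.4 W

Resistance network (inner→outer):
  R_conv,in = 1/(4πr²h) = 1/(4π·0.784²·1440) = 8.991×10^-5 K/W
  R_stainless steel = (1/0.784 − 1/0.802)/(4πk) = 0.02863/(4π·14.9) = 1.529×10^-4 K/W
  R_cork board = (1/0.802 − 1/0.970)/(4πk) = 0.2160/(4π·0.0490) = 0.3507 K/W
  R_cellular glass = (1/0.970 − 1/1.64)/(4πk) = 0.4212/(4π·0.0557) = 0.6017 K/W
  R_conv,out = 1/(4πr²h) = 1/(4π·1.64²·12.6) = 0.002348 K/W
ΣR = 8.991×10^-5 + 1.529×10^-4 + 0.3507 + 0.6017 + 0.002348 = 0.9550 K/W
Q = ΔT/ΣR = (343.2 K − 288.4 K)/0.9550 = 57.4 W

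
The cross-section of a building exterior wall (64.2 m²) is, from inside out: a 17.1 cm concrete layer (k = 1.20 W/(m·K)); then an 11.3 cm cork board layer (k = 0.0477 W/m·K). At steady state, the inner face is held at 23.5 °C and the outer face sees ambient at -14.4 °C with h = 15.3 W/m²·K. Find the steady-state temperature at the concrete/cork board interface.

Treat each layer as a resistance in series:
  R_concrete = L/(kA) = 0.171/(1.20·64.2) = 0.002220 K/W
  R_cork board = L/(kA) = 0.113/(0.0477·64.2) = 0.03690 K/W
  R_conv,out = 1/(hA) = 1/(15.3·64.2) = 0.001018 K/W
ΣR = 0.002220 + 0.03690 + 0.001018 = 0.04014 K/W
Q = ΔT/ΣR = (23.5 °C − -14.4 °C)/0.04014 = 944.2 W
From the inner boundary to the concrete/cork board interface, ΣR_partial = 0.002220 K/W.
T_interface = T_in − Q·ΣR_partial = 23.5 °C − (944.2)(0.002220) = 21.4 °C

T = 21.4 °C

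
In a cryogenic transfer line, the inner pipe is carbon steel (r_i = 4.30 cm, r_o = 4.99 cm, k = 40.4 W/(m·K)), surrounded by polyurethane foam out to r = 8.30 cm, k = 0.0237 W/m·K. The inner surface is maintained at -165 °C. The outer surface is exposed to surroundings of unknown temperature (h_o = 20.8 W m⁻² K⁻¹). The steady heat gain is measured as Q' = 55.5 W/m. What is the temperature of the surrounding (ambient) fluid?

T_out = 29.8 °C

Sum the resistances:
  R'_carbon steel = ln(0.0499/0.0430)/(2πk) = 0.1488/(2π·40.4) = 5.863×10^-4 m·K/W
  R'_polyurethane foam = ln(0.0830/0.0499)/(2πk) = 0.5088/(2π·0.0237) = 3.417 m·K/W
  R'_conv,out = 1/(2πr h) = 1/(2π·0.0830·20.8) = 0.09219 m·K/W
ΣR = 3.510 m·K/W
ΔT = Q'·ΣR = 55.5 × 3.510 = 194.8 K
Heat flows inward, so T_out = T_in + ΔT = -165 + 194.8 = 29.8 °C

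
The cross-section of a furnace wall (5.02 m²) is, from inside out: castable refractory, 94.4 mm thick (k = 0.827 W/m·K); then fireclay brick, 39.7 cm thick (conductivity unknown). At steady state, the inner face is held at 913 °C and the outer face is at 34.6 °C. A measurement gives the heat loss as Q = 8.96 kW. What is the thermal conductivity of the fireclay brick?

k = 1.05 W/m·K

ΣR = ΔT/Q = |913 − 34.6|/8960 = 0.09804 K/W
Known resistances:
  R_castable refractory = L/(kA) = 0.0944/(0.827·5.02) = 0.02274 K/W
R_fireclay brick = ΣR − ΣR_known = 0.09804 − 0.02274 = 0.07530 K/W
L/(kA) = 0.07530 ⇒ k = 0.397/(0.07530·5.02) = 1.05 W/m·K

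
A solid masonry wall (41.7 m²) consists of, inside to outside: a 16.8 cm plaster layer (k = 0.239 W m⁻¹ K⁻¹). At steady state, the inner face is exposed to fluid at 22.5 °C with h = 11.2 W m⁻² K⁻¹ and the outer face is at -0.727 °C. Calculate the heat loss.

Q = 1220 W

Resistance network (inner→outer):
  R_conv,in = 1/(hA) = 1/(11.2·41.7) = 0.002141 K/W
  R_plaster = L/(kA) = 0.168/(0.239·41.7) = 0.01686 K/W
ΣR = 0.002141 + 0.01686 = 0.01900 K/W
Q = ΔT/ΣR = (22.5 °C − -0.727 °C)/0.01900 = 1220 W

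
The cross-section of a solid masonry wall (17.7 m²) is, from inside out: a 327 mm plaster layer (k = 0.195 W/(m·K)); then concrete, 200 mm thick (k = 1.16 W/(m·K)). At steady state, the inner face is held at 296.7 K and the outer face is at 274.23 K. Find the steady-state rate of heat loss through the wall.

Treat each layer as a resistance in series:
  R_plaster = L/(kA) = 0.327/(0.195·17.7) = 0.09474 K/W
  R_concrete = L/(kA) = 0.200/(1.16·17.7) = 0.009741 K/W
ΣR = 0.09474 + 0.009741 = 0.1045 K/W
Q = ΔT/ΣR = (296.7 K − 274.23 K)/0.1045 = 215 W

Q = 215 W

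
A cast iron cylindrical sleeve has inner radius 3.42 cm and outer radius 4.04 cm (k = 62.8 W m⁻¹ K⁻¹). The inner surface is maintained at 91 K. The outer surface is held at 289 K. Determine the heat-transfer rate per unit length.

Q' = 2πk·ΔT/ln(r₂/r₁) = 2π × 62.8 × 198 / ln(0.0404/0.0342) = 4.69×10^5 W/m

Q' = 4.69×10^5 W/m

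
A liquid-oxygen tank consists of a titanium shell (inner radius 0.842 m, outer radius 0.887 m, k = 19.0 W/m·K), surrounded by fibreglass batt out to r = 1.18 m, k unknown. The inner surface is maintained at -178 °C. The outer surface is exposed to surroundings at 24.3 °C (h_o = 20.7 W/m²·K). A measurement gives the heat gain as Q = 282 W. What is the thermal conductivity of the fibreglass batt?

k = 0.0312 W/m·K

ΣR = ΔT/Q = |-178 − 24.3|/282 = 0.7174 K/W
Known resistances:
  R_titanium = (1/0.842 − 1/0.887)/(4πk) = 0.06025/(4π·19.0) = 2.524×10^-4 K/W
  R_conv,out = 1/(4πr²h) = 1/(4π·1.18²·20.7) = 0.002761 K/W
R_fibreglass batt = ΣR − ΣR_known = 0.7174 − 0.003013 = 0.7144 K/W
(1/r₁−1/r₂)/(4πk) = 0.7144 ⇒ k = 0.2799/(4π·0.7144) = 0.0312 W/m·K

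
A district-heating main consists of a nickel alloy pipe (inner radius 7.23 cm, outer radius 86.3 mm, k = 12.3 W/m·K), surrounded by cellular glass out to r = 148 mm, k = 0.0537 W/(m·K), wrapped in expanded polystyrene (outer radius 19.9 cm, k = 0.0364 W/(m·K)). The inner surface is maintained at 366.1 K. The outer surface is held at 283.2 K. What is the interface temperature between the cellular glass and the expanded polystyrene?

Resistance network (inner→outer):
  R'_nickel alloy = ln(0.0863/0.0723)/(2πk) = 0.1770/(2π·12.3) = 0.002290 m·K/W
  R'_cellular glass = ln(0.148/0.0863)/(2πk) = 0.5394/(2π·0.0537) = 1.599 m·K/W
  R'_expanded polystyrene = ln(0.199/0.148)/(2πk) = 0.2961/(2π·0.0364) = 1.295 m·K/W
ΣR = 0.002290 + 1.599 + 1.295 = 2.896 m·K/W
Q' = ΔT/ΣR = (366.1 K − 283.2 K)/2.896 = 28.63 W/m
From the inner boundary to the cellular glass/expanded polystyrene interface, ΣR_partial = 1.601 m·K/W.
T_interface = T_in − Q'·ΣR_partial = 366.1 K − (28.63)(1.601) = 320.3 K

T = 320.3 K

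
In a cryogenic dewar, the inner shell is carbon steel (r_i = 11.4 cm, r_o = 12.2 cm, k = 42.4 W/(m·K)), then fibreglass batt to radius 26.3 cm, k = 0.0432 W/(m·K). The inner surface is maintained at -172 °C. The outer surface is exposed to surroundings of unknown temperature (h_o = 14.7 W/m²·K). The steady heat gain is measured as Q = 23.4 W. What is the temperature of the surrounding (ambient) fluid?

Sum the resistances:
  R_carbon steel = (1/0.114 − 1/0.122)/(4πk) = 0.5752/(4π·42.4) = 0.001080 K/W
  R_fibreglass batt = (1/0.122 − 1/0.263)/(4πk) = 4.394/(4π·0.0432) = 8.095 K/W
  R_conv,out = 1/(4πr²h) = 1/(4π·0.263²·14.7) = 0.07826 K/W
ΣR = 8.174 K/W
ΔT = Q·ΣR = 23.4 × 8.174 = 191.3 K
Heat flows inward, so T_out = T_in + ΔT = -172 + 191.3 = 19.3 °C

T_out = 19.3 °C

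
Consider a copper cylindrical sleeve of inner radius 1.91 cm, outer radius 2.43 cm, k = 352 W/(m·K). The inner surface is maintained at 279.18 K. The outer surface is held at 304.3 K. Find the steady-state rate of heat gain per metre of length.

Q' = 2.31×10^5 W/m

Q' = 2πk·ΔT/ln(r₂/r₁) = 2π × 352 × 25.12 / ln(0.0243/0.0191) = 2.31×10^5 W/m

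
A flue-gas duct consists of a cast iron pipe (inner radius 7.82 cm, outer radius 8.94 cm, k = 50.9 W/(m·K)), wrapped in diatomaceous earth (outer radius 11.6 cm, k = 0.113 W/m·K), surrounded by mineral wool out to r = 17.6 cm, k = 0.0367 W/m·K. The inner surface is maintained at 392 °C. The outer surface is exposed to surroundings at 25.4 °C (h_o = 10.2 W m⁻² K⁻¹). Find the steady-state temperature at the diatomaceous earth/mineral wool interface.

T = 333 °C

Treat each layer as a resistance in series:
  R'_cast iron = ln(0.0894/0.0782)/(2πk) = 0.1339/(2π·50.9) = 4.185×10^-4 m·K/W
  R'_diatomaceous earth = ln(0.116/0.0894)/(2πk) = 0.2605/(2π·0.113) = 0.3669 m·K/W
  R'_mineral wool = ln(0.176/0.116)/(2πk) = 0.4169/(2π·0.0367) = 1.808 m·K/W
  R'_conv,out = 1/(2πr h) = 1/(2π·0.176·10.2) = 0.08866 m·K/W
ΣR = 4.185×10^-4 + 0.3669 + 1.808 + 0.08866 = 2.264 m·K/W
Q' = ΔT/ΣR = (392 °C − 25.4 °C)/2.264 = 161.9 W/m
From the inner boundary to the diatomaceous earth/mineral wool interface, ΣR_partial = 0.3673 m·K/W.
T_interface = T_in − Q'·ΣR_partial = 392 °C − (161.9)(0.3673) = 333 °C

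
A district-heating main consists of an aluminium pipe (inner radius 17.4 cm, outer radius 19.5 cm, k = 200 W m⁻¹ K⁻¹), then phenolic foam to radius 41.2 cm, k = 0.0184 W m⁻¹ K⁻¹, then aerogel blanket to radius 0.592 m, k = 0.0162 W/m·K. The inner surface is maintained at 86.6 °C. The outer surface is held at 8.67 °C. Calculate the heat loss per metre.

Q' = 7.77 W/m

Treat each layer as a resistance in series:
  R'_aluminium = ln(0.195/0.174)/(2πk) = 0.1139/(2π·200) = 9.067×10^-5 m·K/W
  R'_phenolic foam = ln(0.412/0.195)/(2πk) = 0.7480/(2π·0.0184) = 6.470 m·K/W
  R'_aerogel blanket = ln(0.592/0.412)/(2πk) = 0.3625/(2π·0.0162) = 3.561 m·K/W
ΣR = 9.067×10^-5 + 6.470 + 3.561 = 10.03 m·K/W
Q' = ΔT/ΣR = (86.6 °C − 8.67 °C)/10.03 = 7.77 W/m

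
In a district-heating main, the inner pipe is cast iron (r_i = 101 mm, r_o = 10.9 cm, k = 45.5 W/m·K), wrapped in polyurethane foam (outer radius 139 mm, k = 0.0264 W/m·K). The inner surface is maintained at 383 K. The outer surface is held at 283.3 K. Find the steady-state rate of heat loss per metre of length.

Q' = 68.0 W/m

Treat each layer as a resistance in series:
  R'_cast iron = ln(0.109/0.101)/(2πk) = 0.07623/(2π·45.5) = 2.666×10^-4 m·K/W
  R'_polyurethane foam = ln(0.139/0.109)/(2πk) = 0.2431/(2π·0.0264) = 1.466 m·K/W
ΣR = 2.666×10^-4 + 1.466 = 1.466 m·K/W
Q' = ΔT/ΣR = (383 K − 283.3 K)/1.466 = 68.0 W/m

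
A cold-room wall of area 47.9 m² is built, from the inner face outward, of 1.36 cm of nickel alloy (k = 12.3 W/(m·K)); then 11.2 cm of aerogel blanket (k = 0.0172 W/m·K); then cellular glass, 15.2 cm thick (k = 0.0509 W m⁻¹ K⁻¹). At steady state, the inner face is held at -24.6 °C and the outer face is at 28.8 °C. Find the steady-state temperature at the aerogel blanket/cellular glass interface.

T = 12.0 °C

Treat each layer as a resistance in series:
  R_nickel alloy = L/(kA) = 0.0136/(12.3·47.9) = 2.308×10^-5 K/W
  R_aerogel blanket = L/(kA) = 0.112/(0.0172·47.9) = 0.1359 K/W
  R_cellular glass = L/(kA) = 0.152/(0.0509·47.9) = 0.06234 K/W
ΣR = 2.308×10^-5 + 0.1359 + 0.06234 = 0.1983 K/W
Q = ΔT/ΣR = (-24.6 °C − 28.8 °C)/0.1983 = -269.3 W
From the inner boundary to the aerogel blanket/cellular glass interface, ΣR_partial = 0.1359 K/W.
T_interface = T_in − Q·ΣR_partial = -24.6 °C − (-269.3)(0.1359) = 12.0 °C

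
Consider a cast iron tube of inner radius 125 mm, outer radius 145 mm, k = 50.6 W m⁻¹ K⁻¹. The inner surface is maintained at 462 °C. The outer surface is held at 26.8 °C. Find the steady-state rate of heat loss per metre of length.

Q' = 932 kW/m

Q' = 2πk·ΔT/ln(r₂/r₁) = 2π × 50.6 × 435.2 / ln(0.145/0.125) = 9.32×10^5 W/m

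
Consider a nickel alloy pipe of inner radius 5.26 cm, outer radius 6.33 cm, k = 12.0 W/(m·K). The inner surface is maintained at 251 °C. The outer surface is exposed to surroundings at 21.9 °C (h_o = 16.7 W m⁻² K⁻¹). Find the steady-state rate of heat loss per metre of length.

Q' = 1500 W/m

Treat each layer as a resistance in series:
  R'_nickel alloy = ln(0.0633/0.0526)/(2πk) = 0.1852/(2π·12.0) = 0.002456 m·K/W
  R'_conv,out = 1/(2πr h) = 1/(2π·0.0633·16.7) = 0.1506 m·K/W
ΣR = 0.002456 + 0.1506 = 0.1531 m·K/W
Q' = ΔT/ΣR = (251 °C − 21.9 °C)/0.1531 = 1500 W/m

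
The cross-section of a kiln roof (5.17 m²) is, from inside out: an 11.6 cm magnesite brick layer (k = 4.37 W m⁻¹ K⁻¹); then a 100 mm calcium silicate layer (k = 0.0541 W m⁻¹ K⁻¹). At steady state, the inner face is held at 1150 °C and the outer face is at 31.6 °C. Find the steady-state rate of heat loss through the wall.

Treat each layer as a resistance in series:
  R_magnesite brick = L/(kA) = 0.116/(4.37·5.17) = 0.005134 K/W
  R_calcium silicate = L/(kA) = 0.100/(0.0541·5.17) = 0.3575 K/W
ΣR = 0.005134 + 0.3575 = 0.3626 K/W
Q = ΔT/ΣR = (1150 °C − 31.6 °C)/0.3626 = 3080 W

Q = 3.08 kW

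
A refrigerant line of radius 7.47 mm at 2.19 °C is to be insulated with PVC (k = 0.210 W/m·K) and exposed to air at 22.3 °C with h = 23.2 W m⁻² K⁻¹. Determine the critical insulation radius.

For a cylinder, r_cr = k_ins/h = 0.210/23.2 = 0.00905 m = 0.905 cm

r_cr = 0.905 cm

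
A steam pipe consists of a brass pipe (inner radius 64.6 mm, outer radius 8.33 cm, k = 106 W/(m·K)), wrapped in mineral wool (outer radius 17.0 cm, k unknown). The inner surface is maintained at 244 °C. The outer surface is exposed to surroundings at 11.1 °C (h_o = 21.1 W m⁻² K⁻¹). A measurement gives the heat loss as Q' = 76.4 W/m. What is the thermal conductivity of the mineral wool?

ΣR = ΔT/Q' = |244 − 11.1|/76.4 = 3.048 m·K/W
Known resistances:
  R'_brass = ln(0.0833/0.0646)/(2πk) = 0.2542/(2π·106) = 3.817×10^-4 m·K/W
  R'_conv,out = 1/(2πr h) = 1/(2π·0.170·21.1) = 0.04437 m·K/W
R_mineral wool = ΣR − ΣR_known = 3.048 − 0.04475 = 3.003 m·K/W
ln(r₂/r₁)/(2πk) = 3.003 ⇒ k = 0.7133/(2π·3.003) = 0.0378 W/m·K

k = 0.0378 W/m·K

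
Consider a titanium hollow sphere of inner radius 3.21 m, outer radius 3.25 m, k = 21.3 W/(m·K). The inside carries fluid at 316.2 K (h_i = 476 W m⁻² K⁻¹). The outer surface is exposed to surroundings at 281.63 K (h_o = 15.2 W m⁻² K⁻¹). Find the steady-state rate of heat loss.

Q = 65.7 kW

Series thermal resistances, inner to outer:
  R_conv,in = 1/(4πr²h) = 1/(4π·3.21²·476) = 1.622×10^-5 K/W
  R_titanium = (1/3.21 − 1/3.25)/(4πk) = 0.003834/(4π·21.3) = 1.432×10^-5 K/W
  R_conv,out = 1/(4πr²h) = 1/(4π·3.25²·15.2) = 4.957×10^-4 K/W
ΣR = 1.622×10^-5 + 1.432×10^-5 + 4.957×10^-4 = 5.262×10^-4 K/W
Q = ΔT/ΣR = (316.2 K − 281.63 K)/5.262×10^-4 = 65700 W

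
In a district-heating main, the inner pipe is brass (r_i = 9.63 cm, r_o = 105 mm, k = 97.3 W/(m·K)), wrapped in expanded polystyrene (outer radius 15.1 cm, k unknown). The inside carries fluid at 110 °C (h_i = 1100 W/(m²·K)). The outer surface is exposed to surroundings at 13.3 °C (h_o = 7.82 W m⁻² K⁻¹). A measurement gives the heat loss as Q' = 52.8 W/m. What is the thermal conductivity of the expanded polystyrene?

ΣR = ΔT/Q' = |110 − 13.3|/52.8 = 1.831 m·K/W
Known resistances:
  R'_conv,in = 1/(2πr h) = 1/(2π·0.0963·1100) = 0.001502 m·K/W
  R'_brass = ln(0.105/0.0963)/(2πk) = 0.08649/(2π·97.3) = 1.415×10^-4 m·K/W
  R'_conv,out = 1/(2πr h) = 1/(2π·0.151·7.82) = 0.1348 m·K/W
R_expanded polystyrene = ΣR − ΣR_known = 1.831 − 0.1364 = 1.695 m·K/W
ln(r₂/r₁)/(2πk) = 1.695 ⇒ k = 0.3633/(2π·1.695) = 0.0341 W/m·K

k = 0.0341 W/m·K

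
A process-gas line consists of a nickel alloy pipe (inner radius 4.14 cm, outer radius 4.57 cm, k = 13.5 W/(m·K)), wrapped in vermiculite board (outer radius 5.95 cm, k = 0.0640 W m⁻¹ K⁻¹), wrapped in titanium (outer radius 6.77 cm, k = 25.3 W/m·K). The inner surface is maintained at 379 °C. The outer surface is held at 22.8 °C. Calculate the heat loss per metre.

Treat each layer as a resistance in series:
  R'_nickel alloy = ln(0.0457/0.0414)/(2πk) = 0.09882/(2π·13.5) = 0.001165 m·K/W
  R'_vermiculite board = ln(0.0595/0.0457)/(2πk) = 0.2639/(2π·0.0640) = 0.6562 m·K/W
  R'_titanium = ln(0.0677/0.0595)/(2πk) = 0.1291/(2π·25.3) = 8.122×10^-4 m·K/W
ΣR = 0.001165 + 0.6562 + 8.122×10^-4 = 0.6582 m·K/W
Q' = ΔT/ΣR = (379 °C − 22.8 °C)/0.6582 = 541 W/m

Q' = 541 W/m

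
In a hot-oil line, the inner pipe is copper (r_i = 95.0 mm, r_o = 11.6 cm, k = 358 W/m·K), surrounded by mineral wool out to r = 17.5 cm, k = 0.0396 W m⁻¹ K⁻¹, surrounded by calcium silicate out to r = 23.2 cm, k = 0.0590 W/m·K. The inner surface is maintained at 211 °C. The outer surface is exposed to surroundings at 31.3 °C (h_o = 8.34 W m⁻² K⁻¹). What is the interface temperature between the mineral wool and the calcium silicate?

Series thermal resistances, inner to outer:
  R'_copper = ln(0.116/0.0950)/(2πk) = 0.1997/(2π·358) = 8.879×10^-5 m·K/W
  R'_mineral wool = ln(0.175/0.116)/(2πk) = 0.4112/(2π·0.0396) = 1.653 m·K/W
  R'_calcium silicate = ln(0.232/0.175)/(2πk) = 0.2820/(2π·0.0590) = 0.7606 m·K/W
  R'_conv,out = 1/(2πr h) = 1/(2π·0.232·8.34) = 0.08226 m·K/W
ΣR = 8.879×10^-5 + 1.653 + 0.7606 + 0.08226 = 2.496 m·K/W
Q' = ΔT/ΣR = (211 °C − 31.3 °C)/2.496 = 72.00 W/m
From the inner boundary to the mineral wool/calcium silicate interface, ΣR_partial = 1.653 m·K/W.
T_interface = T_in − Q'·ΣR_partial = 211 °C − (72.00)(1.653) = 92.0 °C

T = 92.0 °C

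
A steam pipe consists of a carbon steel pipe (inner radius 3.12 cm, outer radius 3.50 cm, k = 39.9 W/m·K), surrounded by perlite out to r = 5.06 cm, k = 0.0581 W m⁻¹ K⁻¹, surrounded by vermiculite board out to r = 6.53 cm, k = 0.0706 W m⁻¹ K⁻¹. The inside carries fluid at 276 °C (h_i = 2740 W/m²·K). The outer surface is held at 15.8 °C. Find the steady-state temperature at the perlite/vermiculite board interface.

Treat each layer as a resistance in series:
  R'_conv,in = 1/(2πr h) = 1/(2π·0.0312·2740) = 0.001862 m·K/W
  R'_carbon steel = ln(0.0350/0.0312)/(2πk) = 0.1149/(2π·39.9) = 4.584×10^-4 m·K/W
  R'_perlite = ln(0.0506/0.0350)/(2πk) = 0.3686/(2π·0.0581) = 1.010 m·K/W
  R'_vermiculite board = ln(0.0653/0.0506)/(2πk) = 0.2550/(2π·0.0706) = 0.5749 m·K/W
ΣR = 0.001862 + 4.584×10^-4 + 1.010 + 0.5749 = 1.587 m·K/W
Q' = ΔT/ΣR = (276 °C − 15.8 °C)/1.587 = 164.0 W/m
From the inner boundary to the perlite/vermiculite board interface, ΣR_partial = 1.012 m·K/W.
T_interface = T_in − Q'·ΣR_partial = 276 °C − (164.0)(1.012) = 110 °C

T = 110 °C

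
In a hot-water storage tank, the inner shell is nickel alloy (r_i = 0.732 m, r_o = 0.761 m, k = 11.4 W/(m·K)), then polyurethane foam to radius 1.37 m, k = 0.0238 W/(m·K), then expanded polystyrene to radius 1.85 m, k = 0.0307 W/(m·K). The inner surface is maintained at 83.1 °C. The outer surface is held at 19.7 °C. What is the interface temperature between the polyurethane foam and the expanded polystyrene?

Resistance network (inner→outer):
  R_nickel alloy = (1/0.732 − 1/0.761)/(4πk) = 0.05206/(4π·11.4) = 3.634×10^-4 K/W
  R_polyurethane foam = (1/0.761 − 1/1.37)/(4πk) = 0.5841/(4π·0.0238) = 1.953 K/W
  R_expanded polystyrene = (1/1.37 − 1/1.85)/(4πk) = 0.1894/(4π·0.0307) = 0.4909 K/W
ΣR = 3.634×10^-4 + 1.953 + 0.4909 = 2.444 K/W
Q = ΔT/ΣR = (83.1 °C − 19.7 °C)/2.444 = 25.94 W
From the inner boundary to the polyurethane foam/expanded polystyrene interface, ΣR_partial = 1.953 K/W.
T_interface = T_in − Q·ΣR_partial = 83.1 °C − (25.94)(1.953) = 32.4 °C

T = 32.4 °C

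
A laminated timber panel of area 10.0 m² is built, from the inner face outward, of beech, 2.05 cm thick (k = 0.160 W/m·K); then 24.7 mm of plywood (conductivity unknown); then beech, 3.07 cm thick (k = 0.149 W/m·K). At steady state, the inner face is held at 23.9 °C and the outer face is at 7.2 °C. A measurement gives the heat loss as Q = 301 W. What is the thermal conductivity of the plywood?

k = 0.112 W/m·K

ΣR = ΔT/Q = |23.9 − 7.2|/301 = 0.05548 K/W
Known resistances:
  R_beech = L/(kA) = 0.0205/(0.160·10.0) = 0.01281 K/W
  R_beech = L/(kA) = 0.0307/(0.149·10.0) = 0.02060 K/W
R_plywood = ΣR − ΣR_known = 0.05548 − 0.03341 = 0.02207 K/W
L/(kA) = 0.02207 ⇒ k = 0.0247/(0.02207·10.0) = 0.112 W/m·K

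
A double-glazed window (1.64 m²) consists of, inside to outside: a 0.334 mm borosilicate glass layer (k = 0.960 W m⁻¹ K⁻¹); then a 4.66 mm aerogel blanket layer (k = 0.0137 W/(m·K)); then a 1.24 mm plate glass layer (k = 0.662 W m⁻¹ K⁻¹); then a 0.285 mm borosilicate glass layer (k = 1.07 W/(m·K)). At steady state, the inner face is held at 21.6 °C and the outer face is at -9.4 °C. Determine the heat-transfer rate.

Treat each layer as a resistance in series:
  R_borosilicate glass = L/(kA) = 3.34×10^-4/(0.960·1.64) = 2.121×10^-4 K/W
  R_aerogel blanket = L/(kA) = 0.00466/(0.0137·1.64) = 0.2074 K/W
  R_plate glass = L/(kA) = 0.00124/(0.662·1.64) = 0.001142 K/W
  R_borosilicate glass = L/(kA) = 2.85×10^-4/(1.07·1.64) = 1.624×10^-4 K/W
ΣR = 2.121×10^-4 + 0.2074 + 0.001142 + 1.624×10^-4 = 0.2089 K/W
Q = ΔT/ΣR = (21.6 °C − -9.4 °C)/0.2089 = 148 W

Q = 148 W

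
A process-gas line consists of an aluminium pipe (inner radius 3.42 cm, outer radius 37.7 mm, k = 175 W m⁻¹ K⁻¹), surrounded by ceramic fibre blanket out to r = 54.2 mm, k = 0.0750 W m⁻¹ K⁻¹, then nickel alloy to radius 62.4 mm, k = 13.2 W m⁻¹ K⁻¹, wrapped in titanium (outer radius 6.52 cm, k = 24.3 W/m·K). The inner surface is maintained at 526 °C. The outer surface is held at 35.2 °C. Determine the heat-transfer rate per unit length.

Series thermal resistances, inner to outer:
  R'_aluminium = ln(0.0377/0.0342)/(2πk) = 0.09743/(2π·175) = 8.861×10^-5 m·K/W
  R'_ceramic fibre blanket = ln(0.0542/0.0377)/(2πk) = 0.3630/(2π·0.0750) = 0.7704 m·K/W
  R'_nickel alloy = ln(0.0624/0.0542)/(2πk) = 0.1409/(2π·13.2) = 0.001699 m·K/W
  R'_titanium = ln(0.0652/0.0624)/(2πk) = 0.04389/(2π·24.3) = 2.875×10^-4 m·K/W
ΣR = 8.861×10^-5 + 0.7704 + 0.001699 + 2.875×10^-4 = 0.7725 m·K/W
Q' = ΔT/ΣR = (526 °C − 35.2 °C)/0.7725 = 635 W/m

Q' = 635 W/m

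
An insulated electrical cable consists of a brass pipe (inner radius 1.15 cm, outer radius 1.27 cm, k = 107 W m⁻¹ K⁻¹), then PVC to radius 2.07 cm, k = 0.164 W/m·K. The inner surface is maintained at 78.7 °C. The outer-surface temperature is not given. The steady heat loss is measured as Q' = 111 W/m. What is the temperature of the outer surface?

Series resistances:
  R'_brass = ln(0.0127/0.0115)/(2πk) = 0.09925/(2π·107) = 1.476×10^-4 m·K/W
  R'_PVC = ln(0.0207/0.0127)/(2πk) = 0.4885/(2π·0.164) = 0.4741 m·K/W
ΣR = 0.4742 m·K/W
ΔT = Q'·ΣR = 111 × 0.4742 = 52.64 K
Heat flows outward, so T_out = T_in − ΔT = 78.7 − 52.64 = 26.1 °C

T_out = 26.1 °C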